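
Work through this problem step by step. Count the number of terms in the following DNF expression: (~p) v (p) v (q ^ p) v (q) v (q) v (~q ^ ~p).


A DNF formula is a disjunction of terms (conjunctions).
Terms are separated by v.
Counting the disjuncts: 6 terms.

6


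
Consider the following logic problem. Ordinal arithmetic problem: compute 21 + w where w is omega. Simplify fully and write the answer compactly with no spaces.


Compute 21 + w.
Ordinal + is associative but NOT commutative; for finite n>0, n + w = w but w + n stays w+n.
Any finite left addend is absorbed by w on the right: 21 + w = w.
Result = w

w


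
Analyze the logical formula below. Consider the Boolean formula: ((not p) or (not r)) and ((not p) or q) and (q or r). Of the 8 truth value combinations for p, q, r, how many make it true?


Evaluate all 8 assignments for p, q, r:
p=0, q=0, r=0: 0
p=0, q=0, r=1: 1
p=0, q=1, r=0: 1
p=0, q=1, r=1: 1
p=1, q=0, r=0: 0
p=1, q=0, r=1: 0
p=1, q=1, r=0: 1
p=1, q=1, r=1: 0
Satisfying count = 4

4


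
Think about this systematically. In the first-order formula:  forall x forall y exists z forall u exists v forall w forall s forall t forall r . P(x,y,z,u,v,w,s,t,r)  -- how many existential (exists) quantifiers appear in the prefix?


Quantifier prefix: forall x forall y exists z forall u exists v forall w forall s forall t forall r
Mark each quantifier type:
  U U E U E U U U U
Universal count = 7, Existential count = 2
Asked for existential (exists) quantifiers: 2

2


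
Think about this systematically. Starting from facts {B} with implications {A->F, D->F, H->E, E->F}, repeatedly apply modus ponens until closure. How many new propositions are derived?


Initial facts: {B}
Apply modus ponens to closure:
  (no implication fires)
Final known: {B}
New propositions: {(none)}
Count = 0

0


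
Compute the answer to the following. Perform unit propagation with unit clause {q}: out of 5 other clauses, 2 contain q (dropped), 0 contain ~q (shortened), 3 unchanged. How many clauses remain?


Satisfied (removed): 2
Shortened (remain): 0
Unchanged (remain): 3
Remaining = 0 + 3 = 3

3


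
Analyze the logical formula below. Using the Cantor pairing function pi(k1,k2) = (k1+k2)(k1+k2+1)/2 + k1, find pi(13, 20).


k1 + k2 = 33
(k1+k2)(k1+k2+1)/2 = 33 * 34 / 2 = 561
pi = 561 + 13 = 574

574


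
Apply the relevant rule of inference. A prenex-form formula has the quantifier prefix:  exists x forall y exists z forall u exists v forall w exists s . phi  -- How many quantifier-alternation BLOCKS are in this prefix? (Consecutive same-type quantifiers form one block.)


Quantifier-type sequence: E A E A E A E  (A=forall, E=exists)
Group into maximal same-type runs:
  Ex1 | Ax1 | Ex1 | Ax1 | Ex1 | Ax1 | Ex1
Number of blocks = 7

7


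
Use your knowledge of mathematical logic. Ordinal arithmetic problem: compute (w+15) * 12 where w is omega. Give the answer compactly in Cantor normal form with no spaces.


Compute (w+15) * 12.
Ordinal * is associative and left-distributive over +, but NOT commutative; for finite n>1, n*w = w but w*n stays w*n.
(w+15) * 12 = (w+15) repeated 12 times. Each intermediate +15 is absorbed by the following w; only the last survives: w*12+15.
Result = w*12+15

w*12+15


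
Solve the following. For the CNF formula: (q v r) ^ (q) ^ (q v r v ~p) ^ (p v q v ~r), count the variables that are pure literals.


Check each variable for pure literal status:
p: mixed (not pure)
q: pure positive
r: mixed (not pure)
Pure literal count = 1

1


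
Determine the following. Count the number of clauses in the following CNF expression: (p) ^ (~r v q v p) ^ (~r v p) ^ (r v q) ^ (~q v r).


A CNF formula is a conjunction of clauses.
Clauses are separated by ^.
Counting the conjuncts: 5 clauses.

5


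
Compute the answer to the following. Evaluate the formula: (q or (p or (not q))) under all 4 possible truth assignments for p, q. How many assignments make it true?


Check all 4 assignments:
p=0, q=0: 1
p=0, q=1: 1
p=1, q=0: 1
p=1, q=1: 1
Count of True = 4

4


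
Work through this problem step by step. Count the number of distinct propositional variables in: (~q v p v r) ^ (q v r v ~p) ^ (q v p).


Identify each variable that appears in the formula.
Variables found: p, q, r
Count = 3

3


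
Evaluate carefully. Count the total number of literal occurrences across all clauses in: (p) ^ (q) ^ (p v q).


Counting literals in each clause:
Clause 1: 1 literal(s)
Clause 2: 1 literal(s)
Clause 3: 2 literal(s)
Total = 4

4


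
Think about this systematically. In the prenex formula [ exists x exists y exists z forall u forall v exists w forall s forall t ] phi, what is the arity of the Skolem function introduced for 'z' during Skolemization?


Quantifier prefix: exists x exists y exists z forall u forall v exists w forall s forall t
'z' is existentially quantified at position 3.
No universal quantifiers precede it.
Skolem function arity = 0 (a Skolem constant)

0


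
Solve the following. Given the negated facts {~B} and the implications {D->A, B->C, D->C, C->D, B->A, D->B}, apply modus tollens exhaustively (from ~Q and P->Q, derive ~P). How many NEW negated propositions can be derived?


Initial negated facts: {~B}
Apply modus tollens to closure:
  ~B and D->B  =>  ~D
  ~D and C->D  =>  ~C
Final negated: {~B, ~C, ~D}
New negations: {~C, ~D}
Count = 2

2


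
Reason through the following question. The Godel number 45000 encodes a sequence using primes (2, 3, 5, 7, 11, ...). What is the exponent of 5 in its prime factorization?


Factorize 45000 by dividing by 5 repeatedly.
Division steps: 5 divides 45000 exactly 4 time(s).
Exponent of 5 = 4

4


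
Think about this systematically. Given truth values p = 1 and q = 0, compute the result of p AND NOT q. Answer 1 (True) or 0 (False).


p = 1, q = 0
Operation: p AND NOT q
Evaluate: 1 AND NOT 0 = 1

1


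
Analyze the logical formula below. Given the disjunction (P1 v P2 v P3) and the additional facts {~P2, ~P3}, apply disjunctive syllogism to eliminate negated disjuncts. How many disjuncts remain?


Original disjuncts (3): P1, P2, P3
Negated (eliminate): ~P2, ~P3
Remaining disjuncts: P1
Count = 3 - 2 = 1

1


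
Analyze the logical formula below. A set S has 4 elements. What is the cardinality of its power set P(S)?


The power set of a set with n elements has 2^n elements.
|P(S)| = 2^4 = 16

16


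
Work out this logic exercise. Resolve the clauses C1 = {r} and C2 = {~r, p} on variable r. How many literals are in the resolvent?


Remove r from C1 and ~r from C2.
C1 remainder: {}
C2 remainder: {p}
Union (resolvent): {p}
Resolvent has 1 literal(s).

1


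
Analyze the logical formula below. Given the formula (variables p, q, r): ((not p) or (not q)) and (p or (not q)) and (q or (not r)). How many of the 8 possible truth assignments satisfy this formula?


Evaluate all 8 assignments for p, q, r:
p=0, q=0, r=0: 1
p=0, q=0, r=1: 0
p=0, q=1, r=0: 0
p=0, q=1, r=1: 0
p=1, q=0, r=0: 1
p=1, q=0, r=1: 0
p=1, q=1, r=0: 0
p=1, q=1, r=1: 0
Satisfying count = 2

2


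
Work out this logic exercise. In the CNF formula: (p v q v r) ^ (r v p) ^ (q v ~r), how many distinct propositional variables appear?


Identify each variable that appears in the formula.
Variables found: p, q, r
Count = 3

3


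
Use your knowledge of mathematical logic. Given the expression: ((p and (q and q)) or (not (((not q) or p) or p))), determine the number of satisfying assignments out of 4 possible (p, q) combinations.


Check all 4 assignments:
p=0, q=0: 0
p=0, q=1: 1
p=1, q=0: 0
p=1, q=1: 1
Count of True = 2

2


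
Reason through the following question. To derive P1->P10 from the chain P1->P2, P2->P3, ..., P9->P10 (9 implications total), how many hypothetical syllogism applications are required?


With 9 implications in a chain connecting 10 propositions:
P1->P2, P2->P3, ..., P9->P10
Steps needed = (number of implications) - 1 = 9 - 1 = 8

8


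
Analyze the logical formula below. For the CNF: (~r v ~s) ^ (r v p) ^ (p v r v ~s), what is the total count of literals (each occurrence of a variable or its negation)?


Counting literals in each clause:
Clause 1: 2 literal(s)
Clause 2: 2 literal(s)
Clause 3: 3 literal(s)
Total = 7

7


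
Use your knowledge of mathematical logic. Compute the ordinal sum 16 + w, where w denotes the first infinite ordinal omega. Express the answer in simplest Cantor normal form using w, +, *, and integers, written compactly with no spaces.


Compute 16 + w.
Ordinal + is associative but NOT commutative; for finite n>0, n + w = w but w + n stays w+n.
Any finite left addend is absorbed by w on the right: 16 + w = w.
Result = w

w


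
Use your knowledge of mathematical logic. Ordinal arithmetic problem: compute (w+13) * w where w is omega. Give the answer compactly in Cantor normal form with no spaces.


Compute (w+13) * w.
Ordinal * is associative and left-distributive over +, but NOT commutative; for finite n>1, n*w = w but w*n stays w*n.
(w+13) * w = sup{(w+13)*k : k<w} = sup{w*k+13} = w^2 (the +13 tail is absorbed in the limit).
Result = w^2

w^2


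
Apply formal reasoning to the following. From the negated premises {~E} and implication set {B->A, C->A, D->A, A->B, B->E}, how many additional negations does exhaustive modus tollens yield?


Initial negated facts: {~E}
Apply modus tollens to closure:
  ~E and B->E  =>  ~B
  ~B and A->B  =>  ~A
  ~A and C->A  =>  ~C
  ~A and D->A  =>  ~D
Final negated: {~A, ~B, ~C, ~D, ~E}
New negations: {~A, ~B, ~C, ~D}
Count = 4

4


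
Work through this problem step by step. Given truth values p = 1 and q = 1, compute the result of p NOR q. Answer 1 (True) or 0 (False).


p = 1, q = 1
Operation: p NOR q
Evaluate: 1 NOR 1 = 0

0


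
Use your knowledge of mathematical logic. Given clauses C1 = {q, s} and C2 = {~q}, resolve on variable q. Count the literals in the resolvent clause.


Remove q from C1 and ~q from C2.
C1 remainder: {s}
C2 remainder: {}
Union (resolvent): {s}
Resolvent has 1 literal(s).

1


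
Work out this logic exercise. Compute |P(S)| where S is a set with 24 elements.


The power set of a set with n elements has 2^n elements.
|P(S)| = 2^24 = 16777216

16777216


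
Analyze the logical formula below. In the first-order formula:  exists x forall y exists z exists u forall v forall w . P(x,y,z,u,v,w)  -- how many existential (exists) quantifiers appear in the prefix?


Quantifier prefix: exists x forall y exists z exists u forall v forall w
Mark each quantifier type:
  E U E E U U
Universal count = 3, Existential count = 3
Asked for existential (exists) quantifiers: 3

3


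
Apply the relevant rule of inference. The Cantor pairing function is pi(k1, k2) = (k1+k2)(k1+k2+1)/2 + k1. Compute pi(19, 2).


k1 + k2 = 21
(k1+k2)(k1+k2+1)/2 = 21 * 22 / 2 = 231
pi = 231 + 19 = 250

250


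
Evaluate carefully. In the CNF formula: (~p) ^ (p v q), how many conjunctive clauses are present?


A CNF formula is a conjunction of clauses.
Clauses are separated by ^.
Counting the conjuncts: 2 clauses.

2


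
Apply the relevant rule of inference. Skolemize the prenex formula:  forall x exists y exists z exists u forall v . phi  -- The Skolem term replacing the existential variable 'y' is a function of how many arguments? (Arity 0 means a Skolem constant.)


Quantifier prefix: forall x exists y exists z exists u forall v
'y' is existentially quantified at position 2.
Universal variables preceding it: x
Skolem function arity = 1

1


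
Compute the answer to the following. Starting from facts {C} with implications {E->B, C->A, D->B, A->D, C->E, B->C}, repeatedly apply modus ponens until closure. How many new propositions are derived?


Initial facts: {C}
Apply modus ponens to closure:
  C and C->A  =>  A
  A and A->D  =>  D
  C and C->E  =>  E
  E and E->B  =>  B
Final known: {A, B, C, D, E}
New propositions: {A, B, D, E}
Count = 4

4


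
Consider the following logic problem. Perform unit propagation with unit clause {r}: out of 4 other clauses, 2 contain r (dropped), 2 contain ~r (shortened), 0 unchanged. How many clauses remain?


Satisfied (removed): 2
Shortened (remain): 2
Unchanged (remain): 0
Remaining = 2 + 0 = 2

2


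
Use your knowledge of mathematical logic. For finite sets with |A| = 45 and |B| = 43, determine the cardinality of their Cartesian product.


The Cartesian product A x B contains all ordered pairs (a, b).
|A x B| = |A| * |B| = 45 * 43 = 1935

1935


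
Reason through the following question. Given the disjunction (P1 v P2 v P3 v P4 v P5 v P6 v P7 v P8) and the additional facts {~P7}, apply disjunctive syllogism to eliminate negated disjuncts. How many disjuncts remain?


Original disjuncts (8): P1, P2, P3, P4, P5, P6, P7, P8
Negated (eliminate): ~P7
Remaining disjuncts: P1, P2, P3, P4, P5, P6, P8
Count = 8 - 1 = 7

7


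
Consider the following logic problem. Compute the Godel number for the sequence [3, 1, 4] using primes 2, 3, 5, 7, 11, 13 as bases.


Encode each element as an exponent of the corresponding prime:
  2^3 = 8
  3^1 = 3
  5^4 = 625
Product = 8 * 3 * 625 = 15000

15000


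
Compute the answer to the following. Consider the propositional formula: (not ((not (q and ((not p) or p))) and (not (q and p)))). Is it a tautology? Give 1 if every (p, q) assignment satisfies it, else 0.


Check all 4 assignments:
p=0, q=0: 0
p=0, q=1: 1
p=1, q=0: 0
p=1, q=1: 1
Satisfying count = 2/4.
Tautology iff count = 4: no.

0


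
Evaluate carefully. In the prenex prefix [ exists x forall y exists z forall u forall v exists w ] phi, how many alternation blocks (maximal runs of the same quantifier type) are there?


Quantifier-type sequence: E A E A A E  (A=forall, E=exists)
Group into maximal same-type runs:
  Ex1 | Ax1 | Ex1 | Ax2 | Ex1
Number of blocks = 5

5


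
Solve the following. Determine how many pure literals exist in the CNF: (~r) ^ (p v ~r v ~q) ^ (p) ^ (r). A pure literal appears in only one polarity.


Check each variable for pure literal status:
p: pure positive
q: pure negative
r: mixed (not pure)
Pure literal count = 2

2


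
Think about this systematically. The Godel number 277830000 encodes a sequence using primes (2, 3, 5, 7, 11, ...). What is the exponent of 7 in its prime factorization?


Factorize 277830000 by dividing by 7 repeatedly.
Division steps: 7 divides 277830000 exactly 3 time(s).
Exponent of 7 = 3

3


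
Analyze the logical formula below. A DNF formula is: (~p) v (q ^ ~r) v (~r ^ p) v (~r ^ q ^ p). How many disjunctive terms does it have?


A DNF formula is a disjunction of terms (conjunctions).
Terms are separated by v.
Counting the disjuncts: 4 terms.

4


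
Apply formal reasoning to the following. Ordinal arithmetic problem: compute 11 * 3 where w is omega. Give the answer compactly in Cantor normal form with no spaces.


Compute 11 * 3.
Ordinal * is associative and left-distributive over +, but NOT commutative; for finite n>1, n*w = w but w*n stays w*n.
Both finite; ordinal * agrees with natural *: 11 * 3 = 33.
Result = 33

33


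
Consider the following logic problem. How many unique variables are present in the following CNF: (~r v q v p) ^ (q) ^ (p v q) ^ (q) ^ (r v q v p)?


Identify each variable that appears in the formula.
Variables found: p, q, r
Count = 3

3


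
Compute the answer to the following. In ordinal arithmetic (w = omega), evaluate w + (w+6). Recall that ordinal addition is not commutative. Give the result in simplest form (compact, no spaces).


Compute w + (w+6).
Ordinal + is associative but NOT commutative; for finite n>0, n + w = w but w + n stays w+n.
w + (w+6) = (w+w) + 6 = w*2+6.
Result = w*2+6

w*2+6


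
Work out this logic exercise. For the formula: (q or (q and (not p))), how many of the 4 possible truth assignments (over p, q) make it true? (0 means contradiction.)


Check all 4 assignments:
p=0, q=0: 0
p=0, q=1: 1
p=1, q=0: 0
p=1, q=1: 1
Count of True = 2

2


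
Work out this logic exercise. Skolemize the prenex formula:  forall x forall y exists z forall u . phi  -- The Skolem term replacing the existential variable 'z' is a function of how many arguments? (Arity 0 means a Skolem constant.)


Quantifier prefix: forall x forall y exists z forall u
'z' is existentially quantified at position 3.
Universal variables preceding it: x, y
Skolem function arity = 2

2


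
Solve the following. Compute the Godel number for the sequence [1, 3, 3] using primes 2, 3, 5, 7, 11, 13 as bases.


Encode each element as an exponent of the corresponding prime:
  2^1 = 2
  3^3 = 27
  5^3 = 125
Product = 2 * 27 * 125 = 6750

6750


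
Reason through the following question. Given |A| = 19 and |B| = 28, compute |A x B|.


The Cartesian product A x B contains all ordered pairs (a, b).
|A x B| = |A| * |B| = 19 * 28 = 532

532


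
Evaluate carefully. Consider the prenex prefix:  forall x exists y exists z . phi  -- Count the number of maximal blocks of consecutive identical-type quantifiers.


Quantifier-type sequence: A E E  (A=forall, E=exists)
Group into maximal same-type runs:
  Ax1 | Ex2
Number of blocks = 2

2


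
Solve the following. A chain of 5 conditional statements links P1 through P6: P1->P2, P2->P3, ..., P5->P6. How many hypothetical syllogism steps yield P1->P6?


With 5 implications in a chain connecting 6 propositions:
P1->P2, P2->P3, ..., P5->P6
Steps needed = (number of implications) - 1 = 5 - 1 = 4

4


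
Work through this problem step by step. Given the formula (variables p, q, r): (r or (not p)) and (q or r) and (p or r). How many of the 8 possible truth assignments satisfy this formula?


Evaluate all 8 assignments for p, q, r:
p=0, q=0, r=0: 0
p=0, q=0, r=1: 1
p=0, q=1, r=0: 0
p=0, q=1, r=1: 1
p=1, q=0, r=0: 0
p=1, q=0, r=1: 1
p=1, q=1, r=0: 0
p=1, q=1, r=1: 1
Satisfying count = 4

4


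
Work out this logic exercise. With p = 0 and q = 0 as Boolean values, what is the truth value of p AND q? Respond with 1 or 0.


p = 0, q = 0
Operation: p AND q
Evaluate: 0 AND 0 = 0

0


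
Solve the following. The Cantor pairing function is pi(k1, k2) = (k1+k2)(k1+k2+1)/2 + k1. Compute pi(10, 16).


k1 + k2 = 26
(k1+k2)(k1+k2+1)/2 = 26 * 27 / 2 = 351
pi = 351 + 10 = 361

361


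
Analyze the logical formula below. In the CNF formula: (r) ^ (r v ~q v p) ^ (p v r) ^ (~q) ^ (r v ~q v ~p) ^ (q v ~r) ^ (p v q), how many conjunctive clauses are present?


A CNF formula is a conjunction of clauses.
Clauses are separated by ^.
Counting the conjuncts: 7 clauses.

7


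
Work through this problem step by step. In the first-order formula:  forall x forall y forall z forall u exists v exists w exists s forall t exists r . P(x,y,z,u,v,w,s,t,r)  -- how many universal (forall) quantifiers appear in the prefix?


Quantifier prefix: forall x forall y forall z forall u exists v exists w exists s forall t exists r
Mark each quantifier type:
  U U U U E E E U E
Universal count = 5, Existential count = 4
Asked for universal (forall) quantifiers: 5

5


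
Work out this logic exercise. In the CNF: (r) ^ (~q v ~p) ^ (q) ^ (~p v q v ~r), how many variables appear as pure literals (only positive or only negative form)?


Check each variable for pure literal status:
p: pure negative
q: mixed (not pure)
r: mixed (not pure)
Pure literal count = 1

1


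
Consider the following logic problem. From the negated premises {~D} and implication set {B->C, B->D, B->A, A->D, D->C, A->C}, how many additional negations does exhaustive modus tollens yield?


Initial negated facts: {~D}
Apply modus tollens to closure:
  ~D and B->D  =>  ~B
  ~D and A->D  =>  ~A
Final negated: {~A, ~B, ~D}
New negations: {~A, ~B}
Count = 2

2


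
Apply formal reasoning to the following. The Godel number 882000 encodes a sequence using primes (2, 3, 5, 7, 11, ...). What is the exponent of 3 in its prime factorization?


Factorize 882000 by dividing by 3 repeatedly.
Division steps: 3 divides 882000 exactly 2 time(s).
Exponent of 3 = 2

2


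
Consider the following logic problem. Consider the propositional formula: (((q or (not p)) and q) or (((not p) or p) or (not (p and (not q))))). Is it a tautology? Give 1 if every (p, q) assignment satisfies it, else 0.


Check all 4 assignments:
p=0, q=0: 1
p=0, q=1: 1
p=1, q=0: 1
p=1, q=1: 1
Satisfying count = 4/4.
Tautology iff count = 4: yes.

1


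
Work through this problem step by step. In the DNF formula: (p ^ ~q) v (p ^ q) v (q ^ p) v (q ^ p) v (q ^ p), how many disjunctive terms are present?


A DNF formula is a disjunction of terms (conjunctions).
Terms are separated by v.
Counting the disjuncts: 5 terms.

5


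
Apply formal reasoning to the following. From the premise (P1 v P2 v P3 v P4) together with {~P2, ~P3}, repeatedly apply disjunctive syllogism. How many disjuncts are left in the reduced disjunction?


Original disjuncts (4): P1, P2, P3, P4
Negated (eliminate): ~P2, ~P3
Remaining disjuncts: P1, P4
Count = 4 - 2 = 2

2


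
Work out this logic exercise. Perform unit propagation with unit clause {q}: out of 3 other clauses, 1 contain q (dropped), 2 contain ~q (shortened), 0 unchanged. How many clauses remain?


Satisfied (removed): 1
Shortened (remain): 2
Unchanged (remain): 0
Remaining = 2 + 0 = 2

2


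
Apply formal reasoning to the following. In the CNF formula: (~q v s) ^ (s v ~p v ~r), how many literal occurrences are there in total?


Counting literals in each clause:
Clause 1: 2 literal(s)
Clause 2: 3 literal(s)
Total = 5

5


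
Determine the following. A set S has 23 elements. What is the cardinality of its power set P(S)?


The power set of a set with n elements has 2^n elements.
|P(S)| = 2^23 = 8388608

8388608


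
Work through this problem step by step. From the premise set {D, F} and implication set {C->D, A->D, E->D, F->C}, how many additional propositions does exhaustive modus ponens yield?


Initial facts: {D, F}
Apply modus ponens to closure:
  F and F->C  =>  C
Final known: {C, D, F}
New propositions: {C}
Count = 1

1


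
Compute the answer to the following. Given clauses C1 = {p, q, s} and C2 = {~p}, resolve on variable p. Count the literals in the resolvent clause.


Remove p from C1 and ~p from C2.
C1 remainder: {q, s}
C2 remainder: {}
Union (resolvent): {q, s}
Resolvent has 2 literal(s).

2


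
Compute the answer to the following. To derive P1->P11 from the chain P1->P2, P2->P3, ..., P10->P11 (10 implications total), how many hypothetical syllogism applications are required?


With 10 implications in a chain connecting 11 propositions:
P1->P2, P2->P3, ..., P10->P11
Steps needed = (number of implications) - 1 = 10 - 1 = 9

9


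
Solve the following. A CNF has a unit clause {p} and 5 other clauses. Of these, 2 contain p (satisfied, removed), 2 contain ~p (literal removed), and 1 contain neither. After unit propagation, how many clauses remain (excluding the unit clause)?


Satisfied (removed): 2
Shortened (remain): 2
Unchanged (remain): 1
Remaining = 2 + 1 = 3

3


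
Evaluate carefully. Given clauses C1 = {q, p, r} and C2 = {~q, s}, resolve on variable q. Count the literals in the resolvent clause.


Remove q from C1 and ~q from C2.
C1 remainder: {p, r}
C2 remainder: {s}
Union (resolvent): {p, r, s}
Resolvent has 3 literal(s).

3


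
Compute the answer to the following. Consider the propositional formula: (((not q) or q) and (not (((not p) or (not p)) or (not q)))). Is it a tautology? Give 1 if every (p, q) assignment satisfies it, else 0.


Check all 4 assignments:
p=0, q=0: 0
p=0, q=1: 0
p=1, q=0: 0
p=1, q=1: 1
Satisfying count = 1/4.
Tautology iff count = 4: no.

0


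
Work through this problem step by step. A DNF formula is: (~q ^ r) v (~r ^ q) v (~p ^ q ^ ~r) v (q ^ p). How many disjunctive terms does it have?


A DNF formula is a disjunction of terms (conjunctions).
Terms are separated by v.
Counting the disjuncts: 4 terms.

4


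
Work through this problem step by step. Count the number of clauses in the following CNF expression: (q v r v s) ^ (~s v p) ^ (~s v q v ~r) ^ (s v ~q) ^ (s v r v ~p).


A CNF formula is a conjunction of clauses.
Clauses are separated by ^.
Counting the conjuncts: 5 clauses.

5


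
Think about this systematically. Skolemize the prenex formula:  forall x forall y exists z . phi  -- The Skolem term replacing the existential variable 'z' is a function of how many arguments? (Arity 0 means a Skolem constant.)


Quantifier prefix: forall x forall y exists z
'z' is existentially quantified at position 3.
Universal variables preceding it: x, y
Skolem function arity = 2

2


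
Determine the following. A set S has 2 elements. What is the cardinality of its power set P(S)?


The power set of a set with n elements has 2^n elements.
|P(S)| = 2^2 = 4

4


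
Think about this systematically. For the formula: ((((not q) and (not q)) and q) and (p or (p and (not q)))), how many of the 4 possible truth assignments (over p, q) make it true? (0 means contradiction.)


Check all 4 assignments:
p=0, q=0: 0
p=0, q=1: 0
p=1, q=0: 0
p=1, q=1: 0
Count of True = 0

0


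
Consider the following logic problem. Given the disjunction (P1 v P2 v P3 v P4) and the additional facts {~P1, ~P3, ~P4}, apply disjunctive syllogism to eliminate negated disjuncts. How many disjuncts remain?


Original disjuncts (4): P1, P2, P3, P4
Negated (eliminate): ~P1, ~P3, ~P4
Remaining disjuncts: P2
Count = 4 - 3 = 1

1


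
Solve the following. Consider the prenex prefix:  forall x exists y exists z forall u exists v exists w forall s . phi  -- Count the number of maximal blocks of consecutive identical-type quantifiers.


Quantifier-type sequence: A E E A E E A  (A=forall, E=exists)
Group into maximal same-type runs:
  Ax1 | Ex2 | Ax1 | Ex2 | Ax1
Number of blocks = 5

5


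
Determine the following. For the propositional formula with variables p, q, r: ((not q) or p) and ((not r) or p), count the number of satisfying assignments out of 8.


Evaluate all 8 assignments for p, q, r:
p=0, q=0, r=0: 1
p=0, q=0, r=1: 0
p=0, q=1, r=0: 0
p=0, q=1, r=1: 0
p=1, q=0, r=0: 1
p=1, q=0, r=1: 1
p=1, q=1, r=0: 1
p=1, q=1, r=1: 1
Satisfying count = 5

5


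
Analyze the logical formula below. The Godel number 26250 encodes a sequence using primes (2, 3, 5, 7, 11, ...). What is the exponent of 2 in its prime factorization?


Factorize 26250 by dividing by 2 repeatedly.
Division steps: 2 divides 26250 exactly 1 time(s).
Exponent of 2 = 1

1


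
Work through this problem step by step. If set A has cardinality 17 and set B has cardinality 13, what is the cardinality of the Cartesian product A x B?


The Cartesian product A x B contains all ordered pairs (a, b).
|A x B| = |A| * |B| = 17 * 13 = 221

221


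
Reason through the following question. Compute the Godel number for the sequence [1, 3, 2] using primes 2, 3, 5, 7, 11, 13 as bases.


Encode each element as an exponent of the corresponding prime:
  2^1 = 2
  3^3 = 27
  5^2 = 25
Product = 2 * 27 * 25 = 1350

1350


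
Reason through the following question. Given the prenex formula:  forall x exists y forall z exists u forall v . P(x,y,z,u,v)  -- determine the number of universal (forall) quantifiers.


Quantifier prefix: forall x exists y forall z exists u forall v
Mark each quantifier type:
  U E U E U
Universal count = 3, Existential count = 2
Asked for universal (forall) quantifiers: 3

3


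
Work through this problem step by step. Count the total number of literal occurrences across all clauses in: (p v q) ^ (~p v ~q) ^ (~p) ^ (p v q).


Counting literals in each clause:
Clause 1: 2 literal(s)
Clause 2: 2 literal(s)
Clause 3: 1 literal(s)
Clause 4: 2 literal(s)
Total = 7

7


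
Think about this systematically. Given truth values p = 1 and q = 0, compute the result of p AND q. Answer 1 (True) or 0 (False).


p = 1, q = 0
Operation: p AND q
Evaluate: 1 AND 0 = 0

0


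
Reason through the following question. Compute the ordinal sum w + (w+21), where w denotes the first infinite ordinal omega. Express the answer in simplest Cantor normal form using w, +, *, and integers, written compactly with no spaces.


Compute w + (w+21).
Ordinal + is associative but NOT commutative; for finite n>0, n + w = w but w + n stays w+n.
w + (w+21) = (w+w) + 21 = w*2+21.
Result = w*2+21

w*2+21


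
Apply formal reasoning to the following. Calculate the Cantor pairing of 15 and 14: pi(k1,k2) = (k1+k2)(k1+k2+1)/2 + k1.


k1 + k2 = 29
(k1+k2)(k1+k2+1)/2 = 29 * 30 / 2 = 435
pi = 435 + 15 = 450

450


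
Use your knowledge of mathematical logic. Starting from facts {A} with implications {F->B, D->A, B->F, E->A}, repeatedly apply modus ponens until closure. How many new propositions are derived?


Initial facts: {A}
Apply modus ponens to closure:
  (no implication fires)
Final known: {A}
New propositions: {(none)}
Count = 0

0


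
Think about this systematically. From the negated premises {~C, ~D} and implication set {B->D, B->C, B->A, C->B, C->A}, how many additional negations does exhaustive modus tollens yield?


Initial negated facts: {~C, ~D}
Apply modus tollens to closure:
  ~D and B->D  =>  ~B
Final negated: {~B, ~C, ~D}
New negations: {~B}
Count = 1

1


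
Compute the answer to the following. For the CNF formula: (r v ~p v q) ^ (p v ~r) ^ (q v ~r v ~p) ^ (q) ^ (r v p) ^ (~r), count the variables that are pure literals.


Check each variable for pure literal status:
p: mixed (not pure)
q: pure positive
r: mixed (not pure)
Pure literal count = 1

1


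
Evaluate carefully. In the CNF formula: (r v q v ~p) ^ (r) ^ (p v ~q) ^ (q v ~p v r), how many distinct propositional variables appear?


Identify each variable that appears in the formula.
Variables found: p, q, r
Count = 3

3


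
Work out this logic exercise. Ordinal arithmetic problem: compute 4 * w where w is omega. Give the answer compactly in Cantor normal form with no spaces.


Compute 4 * w.
Ordinal * is associative and left-distributive over +, but NOT commutative; for finite n>1, n*w = w but w*n stays w*n.
For finite n>0, n * w = sup{n*k : k<w} = w. So 4 * w = w.
Result = w

w


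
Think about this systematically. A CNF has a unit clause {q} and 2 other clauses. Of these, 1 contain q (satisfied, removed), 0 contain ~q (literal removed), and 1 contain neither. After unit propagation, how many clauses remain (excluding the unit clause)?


Satisfied (removed): 1
Shortened (remain): 0
Unchanged (remain): 1
Remaining = 0 + 1 = 1

1


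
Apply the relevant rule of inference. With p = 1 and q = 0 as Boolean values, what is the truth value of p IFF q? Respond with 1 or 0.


p = 1, q = 0
Operation: p IFF q
Evaluate: 1 IFF 0 = 0

0


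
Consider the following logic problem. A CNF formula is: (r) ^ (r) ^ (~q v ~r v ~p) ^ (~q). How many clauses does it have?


A CNF formula is a conjunction of clauses.
Clauses are separated by ^.
Counting the conjuncts: 4 clauses.

4


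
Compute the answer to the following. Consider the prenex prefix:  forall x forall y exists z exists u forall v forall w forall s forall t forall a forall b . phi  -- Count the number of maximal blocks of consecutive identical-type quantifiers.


Quantifier-type sequence: A A E E A A A A A A  (A=forall, E=exists)
Group into maximal same-type runs:
  Ax2 | Ex2 | Ax6
Number of blocks = 3

3


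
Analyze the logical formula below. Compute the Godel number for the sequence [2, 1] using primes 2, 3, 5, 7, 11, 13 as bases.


Encode each element as an exponent of the corresponding prime:
  2^2 = 4
  3^1 = 3
Product = 4 * 3 = 12

12


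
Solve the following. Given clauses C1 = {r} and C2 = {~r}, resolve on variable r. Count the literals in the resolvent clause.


Remove r from C1 and ~r from C2.
C1 remainder: {}
C2 remainder: {}
Union (resolvent): {} (empty clause)
Resolvent has 0 literal(s).

0


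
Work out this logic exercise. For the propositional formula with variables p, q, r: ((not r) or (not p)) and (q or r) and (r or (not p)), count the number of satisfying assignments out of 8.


Evaluate all 8 assignments for p, q, r:
p=0, q=0, r=0: 0
p=0, q=0, r=1: 1
p=0, q=1, r=0: 1
p=0, q=1, r=1: 1
p=1, q=0, r=0: 0
p=1, q=0, r=1: 0
p=1, q=1, r=0: 0
p=1, q=1, r=1: 0
Satisfying count = 3

3


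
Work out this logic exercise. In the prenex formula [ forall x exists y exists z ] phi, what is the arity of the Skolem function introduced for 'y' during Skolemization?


Quantifier prefix: forall x exists y exists z
'y' is existentially quantified at position 2.
Universal variables preceding it: x
Skolem function arity = 1

1


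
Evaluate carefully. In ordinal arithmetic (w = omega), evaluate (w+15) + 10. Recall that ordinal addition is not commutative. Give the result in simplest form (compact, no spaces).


Compute (w+15) + 10.
Ordinal + is associative but NOT commutative; for finite n>0, n + w = w but w + n stays w+n.
By associativity: (w+15) + 10 = w + (15+10) = w+25.
Result = w+25

w+25


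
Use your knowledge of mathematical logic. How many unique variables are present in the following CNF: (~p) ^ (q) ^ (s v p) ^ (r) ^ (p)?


Identify each variable that appears in the formula.
Variables found: p, q, r, s
Count = 4

4


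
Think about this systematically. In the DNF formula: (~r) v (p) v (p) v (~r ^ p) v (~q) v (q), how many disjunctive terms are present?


A DNF formula is a disjunction of terms (conjunctions).
Terms are separated by v.
Counting the disjuncts: 6 terms.

6


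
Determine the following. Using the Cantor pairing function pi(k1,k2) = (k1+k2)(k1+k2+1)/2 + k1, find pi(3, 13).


k1 + k2 = 16
(k1+k2)(k1+k2+1)/2 = 16 * 17 / 2 = 136
pi = 136 + 3 = 139

139


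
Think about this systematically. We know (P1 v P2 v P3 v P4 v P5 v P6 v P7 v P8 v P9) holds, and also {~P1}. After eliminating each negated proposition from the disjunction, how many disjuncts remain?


Original disjuncts (9): P1, P2, P3, P4, P5, P6, P7, P8, P9
Negated (eliminate): ~P1
Remaining disjuncts: P2, P3, P4, P5, P6, P7, P8, P9
Count = 9 - 1 = 8

8


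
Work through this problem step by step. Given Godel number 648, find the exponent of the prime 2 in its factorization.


Factorize 648 by dividing by 2 repeatedly.
Division steps: 2 divides 648 exactly 3 time(s).
Exponent of 2 = 3

3


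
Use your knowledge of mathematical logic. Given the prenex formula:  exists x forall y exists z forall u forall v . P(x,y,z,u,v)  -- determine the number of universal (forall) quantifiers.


Quantifier prefix: exists x forall y exists z forall u forall v
Mark each quantifier type:
  E U E U U
Universal count = 3, Existential count = 2
Asked for universal (forall) quantifiers: 3

3


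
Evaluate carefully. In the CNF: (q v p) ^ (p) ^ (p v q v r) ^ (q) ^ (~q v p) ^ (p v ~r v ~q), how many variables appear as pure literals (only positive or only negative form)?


Check each variable for pure literal status:
p: pure positive
q: mixed (not pure)
r: mixed (not pure)
Pure literal count = 1

1


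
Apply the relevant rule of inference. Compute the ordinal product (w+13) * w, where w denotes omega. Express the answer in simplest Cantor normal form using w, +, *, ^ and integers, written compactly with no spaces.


Compute (w+13) * w.
Ordinal * is associative and left-distributive over +, but NOT commutative; for finite n>1, n*w = w but w*n stays w*n.
(w+13) * w = sup{(w+13)*k : k<w} = sup{w*k+13} = w^2 (the +13 tail is absorbed in the limit).
Result = w^2

w^2


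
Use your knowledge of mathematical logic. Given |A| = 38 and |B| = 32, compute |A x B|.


The Cartesian product A x B contains all ordered pairs (a, b).
|A x B| = |A| * |B| = 38 * 32 = 1216

1216


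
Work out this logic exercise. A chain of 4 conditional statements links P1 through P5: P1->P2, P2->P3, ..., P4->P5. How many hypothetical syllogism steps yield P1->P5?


With 4 implications in a chain connecting 5 propositions:
P1->P2, P2->P3, ..., P4->P5
Steps needed = (number of implications) - 1 = 4 - 1 = 3

3


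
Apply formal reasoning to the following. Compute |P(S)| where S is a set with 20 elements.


The power set of a set with n elements has 2^n elements.
|P(S)| = 2^20 = 1048576

1048576


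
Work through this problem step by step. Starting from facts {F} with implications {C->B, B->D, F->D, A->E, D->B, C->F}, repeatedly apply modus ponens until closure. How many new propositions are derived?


Initial facts: {F}
Apply modus ponens to closure:
  F and F->D  =>  D
  D and D->B  =>  B
Final known: {B, D, F}
New propositions: {B, D}
Count = 2

2


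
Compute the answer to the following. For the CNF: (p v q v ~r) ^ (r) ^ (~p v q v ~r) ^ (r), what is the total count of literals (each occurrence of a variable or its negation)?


Counting literals in each clause:
Clause 1: 3 literal(s)
Clause 2: 1 literal(s)
Clause 3: 3 literal(s)
Clause 4: 1 literal(s)
Total = 8

8


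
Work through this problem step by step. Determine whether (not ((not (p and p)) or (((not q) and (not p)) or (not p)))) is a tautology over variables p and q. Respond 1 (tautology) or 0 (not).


Check all 4 assignments:
p=0, q=0: 0
p=0, q=1: 0
p=1, q=0: 1
p=1, q=1: 1
Satisfying count = 2/4.
Tautology iff count = 4: no.

0


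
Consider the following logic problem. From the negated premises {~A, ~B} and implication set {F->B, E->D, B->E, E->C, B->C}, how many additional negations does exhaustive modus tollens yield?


Initial negated facts: {~A, ~B}
Apply modus tollens to closure:
  ~B and F->B  =>  ~F
Final negated: {~A, ~B, ~F}
New negations: {~F}
Count = 1

1


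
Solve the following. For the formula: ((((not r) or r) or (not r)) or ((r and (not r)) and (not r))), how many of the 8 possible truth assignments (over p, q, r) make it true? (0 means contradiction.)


Check all 8 assignments:
p=0, q=0, r=0: 1
p=0, q=0, r=1: 1
p=0, q=1, r=0: 1
p=0, q=1, r=1: 1
p=1, q=0, r=0: 1
p=1, q=0, r=1: 1
p=1, q=1, r=0: 1
p=1, q=1, r=1: 1
Count of True = 8

8


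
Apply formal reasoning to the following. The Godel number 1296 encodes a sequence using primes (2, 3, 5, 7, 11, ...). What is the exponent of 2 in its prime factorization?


Factorize 1296 by dividing by 2 repeatedly.
Division steps: 2 divides 1296 exactly 4 time(s).
Exponent of 2 = 4

4


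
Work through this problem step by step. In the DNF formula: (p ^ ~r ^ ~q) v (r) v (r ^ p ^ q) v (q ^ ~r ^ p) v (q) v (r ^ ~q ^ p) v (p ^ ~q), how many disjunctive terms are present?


A DNF formula is a disjunction of terms (conjunctions).
Terms are separated by v.
Counting the disjuncts: 7 terms.

7


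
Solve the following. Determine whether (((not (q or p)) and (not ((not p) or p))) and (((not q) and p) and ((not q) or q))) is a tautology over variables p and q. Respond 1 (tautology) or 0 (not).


Check all 4 assignments:
p=0, q=0: 0
p=0, q=1: 0
p=1, q=0: 0
p=1, q=1: 0
Satisfying count = 0/4.
Tautology iff count = 4: no.

0


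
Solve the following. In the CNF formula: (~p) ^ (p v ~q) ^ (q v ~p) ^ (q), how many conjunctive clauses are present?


A CNF formula is a conjunction of clauses.
Clauses are separated by ^.
Counting the conjuncts: 4 clauses.

4


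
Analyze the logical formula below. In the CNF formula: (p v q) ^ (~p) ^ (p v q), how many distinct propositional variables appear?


Identify each variable that appears in the formula.
Variables found: p, q
Count = 2

2


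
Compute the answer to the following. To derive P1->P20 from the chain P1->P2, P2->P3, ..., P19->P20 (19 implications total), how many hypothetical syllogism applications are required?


With 19 implications in a chain connecting 20 propositions:
P1->P2, P2->P3, ..., P19->P20
Steps needed = (number of implications) - 1 = 19 - 1 = 18

18


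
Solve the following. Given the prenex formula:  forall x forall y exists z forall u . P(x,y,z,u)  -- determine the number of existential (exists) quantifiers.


Quantifier prefix: forall x forall y exists z forall u
Mark each quantifier type:
  U U E U
Universal count = 3, Existential count = 1
Asked for existential (exists) quantifiers: 1

1
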